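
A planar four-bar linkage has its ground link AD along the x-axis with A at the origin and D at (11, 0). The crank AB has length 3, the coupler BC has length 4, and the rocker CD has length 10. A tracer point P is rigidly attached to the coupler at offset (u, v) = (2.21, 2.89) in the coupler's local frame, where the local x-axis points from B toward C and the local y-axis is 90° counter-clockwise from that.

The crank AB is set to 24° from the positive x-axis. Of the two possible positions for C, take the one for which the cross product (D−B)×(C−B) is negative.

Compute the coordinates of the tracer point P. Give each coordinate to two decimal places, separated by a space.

A=(0,0), D=(11.00,0)
B = A + 3.00·(cos24°, sin24°) = (2.7406, 1.2202)
|BD| = 8.3490
circle(B,4.00) ∩ circle(D,10.00): a=-0.8560, h=3.9073
  candidates: C₊=(2.4649,5.2107) cross=32.622; C₋=(1.3227,-2.5201) cross=-32.622
  mode - wants cross < 0 → take C=(1.3227,-2.5201) (cross=-32.622)
ex = (C−B)/|BC| = (-0.3545,-0.9351); ey = (0.9351,-0.3545)
P = B + 2.21·ex + 2.89·ey = (4.6596,-1.8707)

4.66 -1.87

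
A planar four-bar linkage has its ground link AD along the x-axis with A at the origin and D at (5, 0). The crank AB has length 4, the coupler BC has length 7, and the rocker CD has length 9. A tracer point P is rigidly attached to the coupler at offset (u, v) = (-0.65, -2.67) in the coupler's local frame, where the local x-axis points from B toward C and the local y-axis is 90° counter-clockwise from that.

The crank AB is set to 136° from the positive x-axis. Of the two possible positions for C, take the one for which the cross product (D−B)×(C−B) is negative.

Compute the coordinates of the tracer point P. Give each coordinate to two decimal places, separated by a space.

-5.54 3.46

A=(0,0), D=(5.00,0)
B = A + 4.00·(cos136°, sin136°) = (-2.8774, 2.7786)
|BD| = 8.3531
circle(B,7.00) ∩ circle(D,9.00): a=2.2611, h=6.6248
  candidates: C₊=(1.4587,8.2740) cross=55.337; C₋=(-2.9488,-4.2210) cross=-55.337
  mode - wants cross < 0 → take C=(-2.9488,-4.2210) (cross=-55.337)
ex = (C−B)/|BC| = (-0.0102,-0.9999); ey = (0.9999,-0.0102)
P = B + -0.65·ex + -2.67·ey = (-5.5406,3.4558)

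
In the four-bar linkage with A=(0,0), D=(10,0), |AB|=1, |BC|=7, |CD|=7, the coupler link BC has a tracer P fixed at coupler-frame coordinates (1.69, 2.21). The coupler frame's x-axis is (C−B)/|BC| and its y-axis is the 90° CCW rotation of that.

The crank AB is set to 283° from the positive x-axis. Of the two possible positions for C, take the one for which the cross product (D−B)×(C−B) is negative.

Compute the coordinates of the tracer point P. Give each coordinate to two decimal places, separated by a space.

A=(0,0), D=(10.00,0)
B = A + 1.00·(cos283°, sin283°) = (0.2250, -0.9744)
|BD| = 9.8235
circle(B,7.00) ∩ circle(D,7.00): a=4.9117, h=4.9875
  candidates: C₊=(4.6178,4.4757) cross=48.994; C₋=(5.6072,-5.4501) cross=-48.994
  mode - wants cross < 0 → take C=(5.6072,-5.4501) (cross=-48.994)
ex = (C−B)/|BC| = (0.7689,-0.6394); ey = (0.6394,0.7689)
P = B + 1.69·ex + 2.21·ey = (2.9374,-0.3557)

2.94 -0.36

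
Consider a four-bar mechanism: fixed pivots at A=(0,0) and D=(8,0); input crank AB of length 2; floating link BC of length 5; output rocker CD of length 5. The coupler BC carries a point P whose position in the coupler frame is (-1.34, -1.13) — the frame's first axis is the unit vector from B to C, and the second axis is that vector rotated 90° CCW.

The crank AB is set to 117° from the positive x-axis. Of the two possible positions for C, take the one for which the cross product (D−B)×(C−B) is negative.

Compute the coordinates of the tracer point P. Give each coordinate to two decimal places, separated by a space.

A=(0,0), D=(8.00,0)
B = A + 2.00·(cos117°, sin117°) = (-0.9080, 1.7820)
|BD| = 9.0845
circle(B,5.00) ∩ circle(D,5.00): a=4.5422, h=2.0900
  candidates: C₊=(3.9560,2.9404) cross=18.987; C₋=(3.1360,-1.1584) cross=-18.987
  mode - wants cross < 0 → take C=(3.1360,-1.1584) (cross=-18.987)
ex = (C−B)/|BC| = (0.8088,-0.5881); ey = (0.5881,0.8088)
P = B + -1.34·ex + -1.13·ey = (-2.6563,1.6561)

-2.66 1.66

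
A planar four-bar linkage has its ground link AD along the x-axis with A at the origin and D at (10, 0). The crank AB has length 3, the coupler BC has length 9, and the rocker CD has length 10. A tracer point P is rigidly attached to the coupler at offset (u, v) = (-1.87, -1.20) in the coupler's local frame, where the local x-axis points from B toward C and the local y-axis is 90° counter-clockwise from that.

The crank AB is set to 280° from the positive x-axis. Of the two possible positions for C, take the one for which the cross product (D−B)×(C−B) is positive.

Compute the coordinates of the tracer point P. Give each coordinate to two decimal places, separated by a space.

A=(0,0), D=(10.00,0)
B = A + 3.00·(cos280°, sin280°) = (0.5209, -2.9544)
|BD| = 9.9288
circle(B,9.00) ∩ circle(D,10.00): a=4.0076, h=8.0585
  candidates: C₊=(1.9491,5.9315) cross=80.011; C₋=(6.7449,-9.4554) cross=-80.011
  mode + wants cross > 0 → take C=(1.9491,5.9315) (cross=80.011)
ex = (C−B)/|BC| = (0.1587,0.9873); ey = (-0.9873,0.1587)
P = B + -1.87·ex + -1.20·ey = (1.4090,-4.9912)

1.41 -4.99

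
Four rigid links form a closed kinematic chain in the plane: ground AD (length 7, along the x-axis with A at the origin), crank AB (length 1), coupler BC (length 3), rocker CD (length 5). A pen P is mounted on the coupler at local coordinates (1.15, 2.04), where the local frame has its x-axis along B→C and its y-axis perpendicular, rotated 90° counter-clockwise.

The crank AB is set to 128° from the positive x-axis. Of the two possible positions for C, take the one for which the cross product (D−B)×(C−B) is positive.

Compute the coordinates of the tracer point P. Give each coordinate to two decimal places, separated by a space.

-0.07 3.07

A=(0,0), D=(7.00,0)
B = A + 1.00·(cos128°, sin128°) = (-0.6157, 0.7880)
|BD| = 7.6563
circle(B,3.00) ∩ circle(D,5.00): a=2.7833, h=1.1196
  candidates: C₊=(2.2681,1.6152) cross=8.572; C₋=(2.0376,-0.6121) cross=-8.572
  mode + wants cross > 0 → take C=(2.2681,1.6152) (cross=8.572)
ex = (C−B)/|BC| = (0.9612,0.2757); ey = (-0.2757,0.9612)
P = B + 1.15·ex + 2.04·ey = (-0.0727,3.0660)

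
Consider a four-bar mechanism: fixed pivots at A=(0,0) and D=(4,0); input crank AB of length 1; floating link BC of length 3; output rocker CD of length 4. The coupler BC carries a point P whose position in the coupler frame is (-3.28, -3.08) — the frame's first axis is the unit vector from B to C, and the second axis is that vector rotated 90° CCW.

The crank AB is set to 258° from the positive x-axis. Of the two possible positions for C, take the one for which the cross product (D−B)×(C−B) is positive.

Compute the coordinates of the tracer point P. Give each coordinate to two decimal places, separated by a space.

A=(0,0), D=(4.00,0)
B = A + 1.00·(cos258°, sin258°) = (-0.2079, -0.9781)
|BD| = 4.3201
circle(B,3.00) ∩ circle(D,4.00): a=1.3499, h=2.6791
  candidates: C₊=(0.5003,1.9371) cross=11.574; C₋=(1.7135,-3.2821) cross=-11.574
  mode + wants cross > 0 → take C=(0.5003,1.9371) (cross=11.574)
ex = (C−B)/|BC| = (0.2361,0.9717); ey = (-0.9717,0.2361)
P = B + -3.28·ex + -3.08·ey = (2.0107,-4.8925)

2.01 -4.89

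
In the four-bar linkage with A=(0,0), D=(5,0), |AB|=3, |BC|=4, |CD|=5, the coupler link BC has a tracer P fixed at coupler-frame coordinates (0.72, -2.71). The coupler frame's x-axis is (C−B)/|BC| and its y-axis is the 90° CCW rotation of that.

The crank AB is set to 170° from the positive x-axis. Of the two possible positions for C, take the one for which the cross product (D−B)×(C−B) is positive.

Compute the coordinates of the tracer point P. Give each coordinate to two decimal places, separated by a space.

-1.07 -1.55

A=(0,0), D=(5.00,0)
B = A + 3.00·(cos170°, sin170°) = (-2.9544, 0.5209)
|BD| = 7.9715
circle(B,4.00) ∩ circle(D,5.00): a=3.4212, h=2.0725
  candidates: C₊=(0.5949,2.3654) cross=16.521; C₋=(0.3240,-1.7707) cross=-16.521
  mode + wants cross > 0 → take C=(0.5949,2.3654) (cross=16.521)
ex = (C−B)/|BC| = (0.8873,0.4611); ey = (-0.4611,0.8873)
P = B + 0.72·ex + -2.71·ey = (-1.0659,-1.5517)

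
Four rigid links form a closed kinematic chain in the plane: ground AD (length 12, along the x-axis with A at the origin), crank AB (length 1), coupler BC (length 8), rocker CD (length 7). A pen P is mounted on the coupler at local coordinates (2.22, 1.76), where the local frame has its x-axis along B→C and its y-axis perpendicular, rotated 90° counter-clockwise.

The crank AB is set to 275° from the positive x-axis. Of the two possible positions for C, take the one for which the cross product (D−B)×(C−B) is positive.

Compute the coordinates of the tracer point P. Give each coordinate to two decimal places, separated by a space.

0.70 1.77

A=(0,0), D=(12.00,0)
B = A + 1.00·(cos275°, sin275°) = (0.0872, -0.9962)
|BD| = 11.9544
circle(B,8.00) ∩ circle(D,7.00): a=6.6046, h=4.5143
  candidates: C₊=(6.2926,4.0528) cross=53.966; C₋=(7.0450,-4.9445) cross=-53.966
  mode + wants cross > 0 → take C=(6.2926,4.0528) (cross=53.966)
ex = (C−B)/|BC| = (0.7757,0.6311); ey = (-0.6311,0.7757)
P = B + 2.22·ex + 1.76·ey = (0.6984,1.7701)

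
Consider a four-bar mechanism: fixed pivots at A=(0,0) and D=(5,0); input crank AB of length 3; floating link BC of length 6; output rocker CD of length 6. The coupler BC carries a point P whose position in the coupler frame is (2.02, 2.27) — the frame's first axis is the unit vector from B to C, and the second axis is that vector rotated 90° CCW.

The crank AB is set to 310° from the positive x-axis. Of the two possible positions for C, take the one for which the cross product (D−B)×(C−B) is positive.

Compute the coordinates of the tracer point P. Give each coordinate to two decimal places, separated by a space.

A=(0,0), D=(5.00,0)
B = A + 3.00·(cos310°, sin310°) = (1.9284, -2.2981)
|BD| = 3.8362
circle(B,6.00) ∩ circle(D,6.00): a=1.9181, h=5.6851
  candidates: C₊=(0.0584,3.4030) cross=21.809; C₋=(6.8700,-5.7012) cross=-21.809
  mode + wants cross > 0 → take C=(0.0584,3.4030) (cross=21.809)
ex = (C−B)/|BC| = (-0.3117,0.9502); ey = (-0.9502,-0.3117)
P = B + 2.02·ex + 2.27·ey = (-0.8581,-1.0862)

-0.86 -1.09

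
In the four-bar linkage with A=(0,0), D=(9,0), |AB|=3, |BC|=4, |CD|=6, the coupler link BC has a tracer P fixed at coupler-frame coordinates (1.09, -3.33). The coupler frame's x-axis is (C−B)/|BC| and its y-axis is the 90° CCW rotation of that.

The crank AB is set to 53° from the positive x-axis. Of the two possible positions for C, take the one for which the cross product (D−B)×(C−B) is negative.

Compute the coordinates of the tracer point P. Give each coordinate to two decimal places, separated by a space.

A=(0,0), D=(9.00,0)
B = A + 3.00·(cos53°, sin53°) = (1.8054, 2.3959)
|BD| = 7.5830
circle(B,4.00) ∩ circle(D,6.00): a=2.4728, h=3.1441
  candidates: C₊=(5.1449,4.5977) cross=23.842; C₋=(3.1581,-1.3684) cross=-23.842
  mode - wants cross < 0 → take C=(3.1581,-1.3684) (cross=-23.842)
ex = (C−B)/|BC| = (0.3382,-0.9411); ey = (0.9411,0.3382)
P = B + 1.09·ex + -3.33·ey = (-0.9598,0.2440)

-0.96 0.24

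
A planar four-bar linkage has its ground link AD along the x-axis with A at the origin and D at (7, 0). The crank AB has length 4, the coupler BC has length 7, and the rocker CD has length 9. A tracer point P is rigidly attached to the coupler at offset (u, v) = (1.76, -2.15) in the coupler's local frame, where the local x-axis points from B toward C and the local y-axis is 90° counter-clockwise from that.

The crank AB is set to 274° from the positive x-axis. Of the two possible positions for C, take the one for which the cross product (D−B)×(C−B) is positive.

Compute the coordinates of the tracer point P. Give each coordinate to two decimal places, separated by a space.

1.89 -1.73

A=(0,0), D=(7.00,0)
B = A + 4.00·(cos274°, sin274°) = (0.2790, -3.9903)
|BD| = 7.8162
circle(B,7.00) ∩ circle(D,9.00): a=1.8611, h=6.7481
  candidates: C₊=(-1.5656,2.7623) cross=52.744; C₋=(5.3243,-8.8426) cross=-52.744
  mode + wants cross > 0 → take C=(-1.5656,2.7623) (cross=52.744)
ex = (C−B)/|BC| = (-0.2635,0.9647); ey = (-0.9647,-0.2635)
P = B + 1.76·ex + -2.15·ey = (1.8892,-1.7259)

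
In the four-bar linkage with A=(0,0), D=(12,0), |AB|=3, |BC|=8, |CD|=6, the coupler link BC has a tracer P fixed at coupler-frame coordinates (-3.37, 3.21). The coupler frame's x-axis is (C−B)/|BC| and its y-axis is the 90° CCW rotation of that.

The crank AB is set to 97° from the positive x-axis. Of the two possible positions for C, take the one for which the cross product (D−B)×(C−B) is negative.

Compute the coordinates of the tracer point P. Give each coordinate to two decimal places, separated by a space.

A=(0,0), D=(12.00,0)
B = A + 3.00·(cos97°, sin97°) = (-0.3656, 2.9776)
|BD| = 12.7191
circle(B,8.00) ∩ circle(D,6.00): a=7.4602, h=2.8887
  candidates: C₊=(7.5636,4.0396) cross=36.742; C₋=(6.2110,-1.5773) cross=-36.742
  mode - wants cross < 0 → take C=(6.2110,-1.5773) (cross=-36.742)
ex = (C−B)/|BC| = (0.8221,-0.5694); ey = (0.5694,0.8221)
P = B + -3.37·ex + 3.21·ey = (-1.3083,7.5353)

-1.31 7.54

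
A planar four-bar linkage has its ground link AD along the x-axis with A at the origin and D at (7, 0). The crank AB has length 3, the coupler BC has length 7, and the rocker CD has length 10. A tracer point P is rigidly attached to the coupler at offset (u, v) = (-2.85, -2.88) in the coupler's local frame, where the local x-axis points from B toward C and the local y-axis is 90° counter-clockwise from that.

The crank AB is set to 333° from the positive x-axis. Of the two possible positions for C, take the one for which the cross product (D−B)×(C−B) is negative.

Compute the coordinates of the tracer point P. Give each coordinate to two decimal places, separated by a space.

0.40 1.99

A=(0,0), D=(7.00,0)
B = A + 3.00·(cos333°, sin333°) = (2.6730, -1.3620)
|BD| = 4.5363
circle(B,7.00) ∩ circle(D,10.00): a=-3.3532, h=6.1446
  candidates: C₊=(-2.3704,3.4923) cross=27.873; C₋=(1.3194,-8.2298) cross=-27.873
  mode - wants cross < 0 → take C=(1.3194,-8.2298) (cross=-27.873)
ex = (C−B)/|BC| = (-0.1934,-0.9811); ey = (0.9811,-0.1934)
P = B + -2.85·ex + -2.88·ey = (0.3985,1.9912)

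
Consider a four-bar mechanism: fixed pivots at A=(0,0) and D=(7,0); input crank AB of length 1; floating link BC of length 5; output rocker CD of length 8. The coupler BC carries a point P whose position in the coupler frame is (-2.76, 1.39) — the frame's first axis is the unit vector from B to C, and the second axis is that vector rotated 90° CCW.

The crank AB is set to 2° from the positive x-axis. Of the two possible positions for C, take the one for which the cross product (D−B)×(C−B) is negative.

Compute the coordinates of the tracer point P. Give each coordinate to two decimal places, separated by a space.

2.54 2.71

A=(0,0), D=(7.00,0)
B = A + 1.00·(cos2°, sin2°) = (0.9994, 0.0349)
|BD| = 6.0007
circle(B,5.00) ∩ circle(D,8.00): a=-0.2493, h=4.9938
  candidates: C₊=(0.7792,5.0300) cross=29.966; C₋=(0.7211,-4.9573) cross=-29.966
  mode - wants cross < 0 → take C=(0.7211,-4.9573) (cross=-29.966)
ex = (C−B)/|BC| = (-0.0557,-0.9984); ey = (0.9984,-0.0557)
P = B + -2.76·ex + 1.39·ey = (2.5409,2.7133)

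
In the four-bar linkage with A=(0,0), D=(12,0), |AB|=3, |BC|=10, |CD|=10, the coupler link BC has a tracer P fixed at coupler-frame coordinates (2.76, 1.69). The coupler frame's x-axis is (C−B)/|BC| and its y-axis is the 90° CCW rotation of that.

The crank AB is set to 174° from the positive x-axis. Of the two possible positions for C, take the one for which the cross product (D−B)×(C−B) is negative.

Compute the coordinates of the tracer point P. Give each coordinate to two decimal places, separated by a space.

0.19 -0.31

A=(0,0), D=(12.00,0)
B = A + 3.00·(cos174°, sin174°) = (-2.9836, 0.3136)
|BD| = 14.9868
circle(B,10.00) ∩ circle(D,10.00): a=7.4934, h=6.6218
  candidates: C₊=(4.6468,6.7772) cross=99.240; C₋=(4.3697,-6.4636) cross=-99.240
  mode - wants cross < 0 → take C=(4.3697,-6.4636) (cross=-99.240)
ex = (C−B)/|BC| = (0.7353,-0.6777); ey = (0.6777,0.7353)
P = B + 2.76·ex + 1.69·ey = (0.1913,-0.3142)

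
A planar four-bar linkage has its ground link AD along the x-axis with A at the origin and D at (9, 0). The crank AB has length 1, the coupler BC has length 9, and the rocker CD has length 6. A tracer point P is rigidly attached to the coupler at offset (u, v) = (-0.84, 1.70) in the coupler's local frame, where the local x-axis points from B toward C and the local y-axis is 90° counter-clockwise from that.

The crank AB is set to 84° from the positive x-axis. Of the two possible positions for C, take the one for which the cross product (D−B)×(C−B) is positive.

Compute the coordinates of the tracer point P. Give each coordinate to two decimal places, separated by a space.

-1.52 1.97

A=(0,0), D=(9.00,0)
B = A + 1.00·(cos84°, sin84°) = (0.1045, 0.9945)
|BD| = 8.9509
circle(B,9.00) ∩ circle(D,6.00): a=6.9892, h=5.6702
  candidates: C₊=(7.6804,5.8531) cross=50.754; C₋=(6.4204,-5.4172) cross=-50.754
  mode + wants cross > 0 → take C=(7.6804,5.8531) (cross=50.754)
ex = (C−B)/|BC| = (0.8418,0.5398); ey = (-0.5398,0.8418)
P = B + -0.84·ex + 1.70·ey = (-1.5203,1.9721)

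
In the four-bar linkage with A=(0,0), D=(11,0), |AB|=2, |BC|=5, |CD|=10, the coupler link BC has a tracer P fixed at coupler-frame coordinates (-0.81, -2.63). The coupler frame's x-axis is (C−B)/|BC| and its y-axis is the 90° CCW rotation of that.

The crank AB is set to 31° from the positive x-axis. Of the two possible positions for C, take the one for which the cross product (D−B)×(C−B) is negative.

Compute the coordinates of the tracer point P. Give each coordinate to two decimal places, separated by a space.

A=(0,0), D=(11.00,0)
B = A + 2.00·(cos31°, sin31°) = (1.7143, 1.0301)
|BD| = 9.3426
circle(B,5.00) ∩ circle(D,10.00): a=0.6575, h=4.9566
  candidates: C₊=(2.9143,5.8840) cross=46.308; C₋=(1.8213,-3.9688) cross=-46.308
  mode - wants cross < 0 → take C=(1.8213,-3.9688) (cross=-46.308)
ex = (C−B)/|BC| = (0.0214,-0.9998); ey = (0.9998,0.0214)
P = B + -0.81·ex + -2.63·ey = (-0.9324,1.7836)

-0.93 1.78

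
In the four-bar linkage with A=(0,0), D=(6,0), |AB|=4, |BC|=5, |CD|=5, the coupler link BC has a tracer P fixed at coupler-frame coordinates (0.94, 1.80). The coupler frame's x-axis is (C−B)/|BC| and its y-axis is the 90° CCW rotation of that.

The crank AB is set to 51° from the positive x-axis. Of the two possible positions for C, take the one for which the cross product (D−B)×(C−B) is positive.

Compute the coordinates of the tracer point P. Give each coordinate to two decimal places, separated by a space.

2.77 5.12

A=(0,0), D=(6.00,0)
B = A + 4.00·(cos51°, sin51°) = (2.5173, 3.1086)
|BD| = 4.6683
circle(B,5.00) ∩ circle(D,5.00): a=2.3341, h=4.4217
  candidates: C₊=(7.2031,4.8531) cross=20.642; C₋=(1.3142,-1.7445) cross=-20.642
  mode + wants cross > 0 → take C=(7.2031,4.8531) (cross=20.642)
ex = (C−B)/|BC| = (0.9372,0.3489); ey = (-0.3489,0.9372)
P = B + 0.94·ex + 1.80·ey = (2.7702,5.1234)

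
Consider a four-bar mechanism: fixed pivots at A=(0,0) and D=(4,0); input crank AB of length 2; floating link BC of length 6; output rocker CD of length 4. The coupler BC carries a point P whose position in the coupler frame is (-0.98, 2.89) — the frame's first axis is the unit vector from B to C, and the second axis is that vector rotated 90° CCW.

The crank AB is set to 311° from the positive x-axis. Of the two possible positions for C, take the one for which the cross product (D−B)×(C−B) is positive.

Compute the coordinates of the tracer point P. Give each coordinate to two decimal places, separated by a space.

-1.73 -1.25

A=(0,0), D=(4.00,0)
B = A + 2.00·(cos311°, sin311°) = (1.3121, -1.5094)
|BD| = 3.0827
circle(B,6.00) ∩ circle(D,4.00): a=4.7853, h=3.6196
  candidates: C₊=(3.7122,3.9896) cross=11.158; C₋=(7.2568,-2.3223) cross=-11.158
  mode + wants cross > 0 → take C=(3.7122,3.9896) (cross=11.158)
ex = (C−B)/|BC| = (0.4000,0.9165); ey = (-0.9165,0.4000)
P = B + -0.98·ex + 2.89·ey = (-1.7286,-1.2516)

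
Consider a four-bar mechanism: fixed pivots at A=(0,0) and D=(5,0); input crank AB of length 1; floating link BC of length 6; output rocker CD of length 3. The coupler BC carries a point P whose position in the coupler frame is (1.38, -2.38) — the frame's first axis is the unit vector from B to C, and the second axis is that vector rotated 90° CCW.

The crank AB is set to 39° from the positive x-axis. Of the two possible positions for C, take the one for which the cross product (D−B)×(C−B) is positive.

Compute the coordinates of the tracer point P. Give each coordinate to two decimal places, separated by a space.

2.87 -1.15

A=(0,0), D=(5.00,0)
B = A + 1.00·(cos39°, sin39°) = (0.7771, 0.6293)
|BD| = 4.2695
circle(B,6.00) ∩ circle(D,3.00): a=5.2967, h=2.8187
  candidates: C₊=(6.4315,2.6365) cross=12.034; C₋=(5.6005,-2.9393) cross=-12.034
  mode + wants cross > 0 → take C=(6.4315,2.6365) (cross=12.034)
ex = (C−B)/|BC| = (0.9424,0.3345); ey = (-0.3345,0.9424)
P = B + 1.38·ex + -2.38·ey = (2.8738,-1.1519)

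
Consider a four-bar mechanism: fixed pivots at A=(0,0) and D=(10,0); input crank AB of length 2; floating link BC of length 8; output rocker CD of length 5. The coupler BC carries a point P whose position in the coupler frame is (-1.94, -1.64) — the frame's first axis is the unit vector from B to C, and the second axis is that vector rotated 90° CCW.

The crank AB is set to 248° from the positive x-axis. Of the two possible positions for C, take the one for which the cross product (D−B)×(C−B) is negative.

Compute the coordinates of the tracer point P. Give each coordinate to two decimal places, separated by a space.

A=(0,0), D=(10.00,0)
B = A + 2.00·(cos248°, sin248°) = (-0.7492, -1.8544)
|BD| = 10.9080
circle(B,8.00) ∩ circle(D,5.00): a=7.2417, h=3.3997
  candidates: C₊=(5.8091,2.7270) cross=37.084; C₋=(6.9650,-3.9735) cross=-37.084
  mode - wants cross < 0 → take C=(6.9650,-3.9735) (cross=-37.084)
ex = (C−B)/|BC| = (0.9643,-0.2649); ey = (0.2649,0.9643)
P = B + -1.94·ex + -1.64·ey = (-3.0543,-2.9219)

-3.05 -2.92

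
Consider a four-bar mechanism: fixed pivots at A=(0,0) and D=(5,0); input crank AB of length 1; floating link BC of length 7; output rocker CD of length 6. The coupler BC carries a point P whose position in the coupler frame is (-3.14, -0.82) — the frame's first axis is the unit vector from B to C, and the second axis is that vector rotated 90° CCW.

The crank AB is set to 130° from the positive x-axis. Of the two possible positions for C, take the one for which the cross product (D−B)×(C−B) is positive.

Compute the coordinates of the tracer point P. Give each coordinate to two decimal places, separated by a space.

A=(0,0), D=(5.00,0)
B = A + 1.00·(cos130°, sin130°) = (-0.6428, 0.7660)
|BD| = 5.6945
circle(B,7.00) ∩ circle(D,6.00): a=3.9887, h=5.7524
  candidates: C₊=(4.0835,5.9296) cross=32.757; C₋=(2.5358,-5.4706) cross=-32.757
  mode + wants cross > 0 → take C=(4.0835,5.9296) (cross=32.757)
ex = (C−B)/|BC| = (0.6752,0.7376); ey = (-0.7376,0.6752)
P = B + -3.14·ex + -0.82·ey = (-2.1580,-2.1038)

-2.16 -2.10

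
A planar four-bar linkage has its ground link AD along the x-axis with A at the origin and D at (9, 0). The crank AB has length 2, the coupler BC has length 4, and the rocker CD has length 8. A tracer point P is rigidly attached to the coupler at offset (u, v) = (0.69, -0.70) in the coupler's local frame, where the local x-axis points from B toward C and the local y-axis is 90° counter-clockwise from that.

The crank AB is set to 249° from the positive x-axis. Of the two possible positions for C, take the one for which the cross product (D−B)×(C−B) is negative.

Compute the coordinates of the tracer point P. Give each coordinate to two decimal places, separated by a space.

A=(0,0), D=(9.00,0)
B = A + 2.00·(cos249°, sin249°) = (-0.7167, -1.8672)
|BD| = 9.8945
circle(B,4.00) ∩ circle(D,8.00): a=2.5217, h=3.1050
  candidates: C₊=(1.1737,1.6579) cross=30.723; C₋=(2.3456,-4.4405) cross=-30.723
  mode - wants cross < 0 → take C=(2.3456,-4.4405) (cross=-30.723)
ex = (C−B)/|BC| = (0.7656,-0.6433); ey = (0.6433,0.7656)
P = B + 0.69·ex + -0.70·ey = (-0.6388,-2.8470)

-0.64 -2.85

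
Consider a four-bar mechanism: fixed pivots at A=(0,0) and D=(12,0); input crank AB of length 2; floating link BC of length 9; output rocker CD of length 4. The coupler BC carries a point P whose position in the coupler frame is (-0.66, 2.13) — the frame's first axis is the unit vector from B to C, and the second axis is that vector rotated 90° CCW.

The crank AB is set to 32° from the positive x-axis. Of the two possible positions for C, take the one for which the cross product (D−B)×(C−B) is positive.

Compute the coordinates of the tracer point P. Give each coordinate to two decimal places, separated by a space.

0.46 2.91

A=(0,0), D=(12.00,0)
B = A + 2.00·(cos32°, sin32°) = (1.6961, 1.0598)
|BD| = 10.3583
circle(B,9.00) ∩ circle(D,4.00): a=8.3167, h=3.4398
  candidates: C₊=(10.3211,3.6306) cross=35.630; C₋=(9.6172,-3.2128) cross=-35.630
  mode + wants cross > 0 → take C=(10.3211,3.6306) (cross=35.630)
ex = (C−B)/|BC| = (0.9583,0.2856); ey = (-0.2856,0.9583)
P = B + -0.66·ex + 2.13·ey = (0.4552,2.9126)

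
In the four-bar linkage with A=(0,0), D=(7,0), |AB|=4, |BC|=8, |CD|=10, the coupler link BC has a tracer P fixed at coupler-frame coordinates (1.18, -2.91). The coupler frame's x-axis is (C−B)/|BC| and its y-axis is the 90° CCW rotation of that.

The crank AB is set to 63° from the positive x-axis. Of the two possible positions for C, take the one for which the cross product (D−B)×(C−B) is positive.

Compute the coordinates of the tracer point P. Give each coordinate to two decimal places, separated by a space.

4.86 2.78

A=(0,0), D=(7.00,0)
B = A + 4.00·(cos63°, sin63°) = (1.8160, 3.5640)
|BD| = 6.2910
circle(B,8.00) ∩ circle(D,10.00): a=0.2843, h=7.9949
  candidates: C₊=(6.5796,9.9912) cross=50.296; C₋=(-2.4792,-3.1852) cross=-50.296
  mode + wants cross > 0 → take C=(6.5796,9.9912) (cross=50.296)
ex = (C−B)/|BC| = (0.5955,0.8034); ey = (-0.8034,0.5955)
P = B + 1.18·ex + -2.91·ey = (4.8565,2.7793)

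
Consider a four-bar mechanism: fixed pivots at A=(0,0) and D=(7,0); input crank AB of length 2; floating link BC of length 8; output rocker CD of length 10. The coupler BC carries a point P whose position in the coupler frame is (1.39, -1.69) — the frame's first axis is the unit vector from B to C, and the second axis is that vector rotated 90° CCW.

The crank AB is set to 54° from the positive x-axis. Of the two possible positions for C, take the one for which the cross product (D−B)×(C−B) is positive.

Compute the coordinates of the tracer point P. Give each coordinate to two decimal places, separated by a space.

3.18 2.49

A=(0,0), D=(7.00,0)
B = A + 2.00·(cos54°, sin54°) = (1.1756, 1.6180)
|BD| = 6.0450
circle(B,8.00) ∩ circle(D,10.00): a=0.0448, h=7.9999
  candidates: C₊=(3.3601,9.3140) cross=48.359; C₋=(-0.9225,-6.1019) cross=-48.359
  mode + wants cross > 0 → take C=(3.3601,9.3140) (cross=48.359)
ex = (C−B)/|BC| = (0.2731,0.9620); ey = (-0.9620,0.2731)
P = B + 1.39·ex + -1.69·ey = (3.1809,2.4937)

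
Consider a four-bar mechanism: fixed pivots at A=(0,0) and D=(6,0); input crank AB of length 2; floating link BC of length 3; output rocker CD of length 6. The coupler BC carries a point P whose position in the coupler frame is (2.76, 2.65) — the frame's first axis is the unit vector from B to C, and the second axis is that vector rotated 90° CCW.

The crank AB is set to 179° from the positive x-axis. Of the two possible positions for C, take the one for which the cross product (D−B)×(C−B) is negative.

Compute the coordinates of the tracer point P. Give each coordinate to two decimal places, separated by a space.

A=(0,0), D=(6.00,0)
B = A + 2.00·(cos179°, sin179°) = (-1.9997, 0.0349)
|BD| = 7.9998
circle(B,3.00) ∩ circle(D,6.00): a=2.3123, h=1.9113
  candidates: C₊=(0.3210,1.9361) cross=15.290; C₋=(0.3043,-1.8865) cross=-15.290
  mode - wants cross < 0 → take C=(0.3043,-1.8865) (cross=-15.290)
ex = (C−B)/|BC| = (0.7680,-0.6405); ey = (0.6405,0.7680)
P = B + 2.76·ex + 2.65·ey = (1.8172,0.3024)

1.82 0.30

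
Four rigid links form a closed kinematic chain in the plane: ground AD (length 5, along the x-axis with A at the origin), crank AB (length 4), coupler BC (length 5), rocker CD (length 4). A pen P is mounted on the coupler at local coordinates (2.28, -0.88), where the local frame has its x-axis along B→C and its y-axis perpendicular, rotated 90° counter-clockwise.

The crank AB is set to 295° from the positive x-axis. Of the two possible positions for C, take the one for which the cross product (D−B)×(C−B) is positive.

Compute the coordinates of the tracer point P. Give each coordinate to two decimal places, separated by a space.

2.36 -1.27

A=(0,0), D=(5.00,0)
B = A + 4.00·(cos295°, sin295°) = (1.6905, -3.6252)
|BD| = 4.9087
circle(B,5.00) ∩ circle(D,4.00): a=3.3711, h=3.6927
  candidates: C₊=(1.2362,1.3541) cross=18.126; C₋=(6.6905,-3.6252) cross=-18.126
  mode + wants cross > 0 → take C=(1.2362,1.3541) (cross=18.126)
ex = (C−B)/|BC| = (-0.0909,0.9959); ey = (-0.9959,-0.0909)
P = B + 2.28·ex + -0.88·ey = (2.3597,-1.2747)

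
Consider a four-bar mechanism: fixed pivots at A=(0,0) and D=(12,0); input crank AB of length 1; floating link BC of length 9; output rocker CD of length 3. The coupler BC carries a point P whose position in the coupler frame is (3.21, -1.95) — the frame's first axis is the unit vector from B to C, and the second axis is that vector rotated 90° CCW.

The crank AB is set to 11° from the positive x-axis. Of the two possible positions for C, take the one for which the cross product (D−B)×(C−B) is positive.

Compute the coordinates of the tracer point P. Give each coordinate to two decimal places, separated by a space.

A=(0,0), D=(12.00,0)
B = A + 1.00·(cos11°, sin11°) = (0.9816, 0.1908)
|BD| = 11.0200
circle(B,9.00) ∩ circle(D,3.00): a=8.7768, h=1.9920
  candidates: C₊=(9.7916,2.0305) cross=21.951; C₋=(9.7226,-1.9528) cross=-21.951
  mode + wants cross > 0 → take C=(9.7916,2.0305) (cross=21.951)
ex = (C−B)/|BC| = (0.9789,0.2044); ey = (-0.2044,0.9789)
P = B + 3.21·ex + -1.95·ey = (4.5224,-1.0619)

4.52 -1.06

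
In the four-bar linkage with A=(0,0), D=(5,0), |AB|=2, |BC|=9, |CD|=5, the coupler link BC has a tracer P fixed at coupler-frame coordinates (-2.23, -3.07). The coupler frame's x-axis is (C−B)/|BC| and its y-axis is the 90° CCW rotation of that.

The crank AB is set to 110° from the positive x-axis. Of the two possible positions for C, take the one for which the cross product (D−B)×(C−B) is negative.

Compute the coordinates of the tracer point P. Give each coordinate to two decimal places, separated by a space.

-4.47 1.60

A=(0,0), D=(5.00,0)
B = A + 2.00·(cos110°, sin110°) = (-0.6840, 1.8794)
|BD| = 5.9867
circle(B,9.00) ∩ circle(D,5.00): a=7.6704, h=4.7080
  candidates: C₊=(8.0766,3.9414) cross=28.185; C₋=(5.1206,-4.9985) cross=-28.185
  mode - wants cross < 0 → take C=(5.1206,-4.9985) (cross=-28.185)
ex = (C−B)/|BC| = (0.6450,-0.7642); ey = (0.7642,0.6450)
P = B + -2.23·ex + -3.07·ey = (-4.4684,1.6035)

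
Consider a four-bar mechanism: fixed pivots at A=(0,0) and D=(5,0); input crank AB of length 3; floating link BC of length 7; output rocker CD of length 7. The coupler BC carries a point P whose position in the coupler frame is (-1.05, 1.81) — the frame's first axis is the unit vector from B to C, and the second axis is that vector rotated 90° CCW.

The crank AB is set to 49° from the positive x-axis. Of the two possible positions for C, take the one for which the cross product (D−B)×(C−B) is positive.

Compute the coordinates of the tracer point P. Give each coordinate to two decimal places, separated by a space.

0.03 3.06

A=(0,0), D=(5.00,0)
B = A + 3.00·(cos49°, sin49°) = (1.9682, 2.2641)
|BD| = 3.7839
circle(B,7.00) ∩ circle(D,7.00): a=1.8920, h=6.7395
  candidates: C₊=(7.5167,6.5320) cross=25.502; C₋=(-0.5485,-4.2678) cross=-25.502
  mode + wants cross > 0 → take C=(7.5167,6.5320) (cross=25.502)
ex = (C−B)/|BC| = (0.7926,0.6097); ey = (-0.6097,0.7926)
P = B + -1.05·ex + 1.81·ey = (0.0324,3.0586)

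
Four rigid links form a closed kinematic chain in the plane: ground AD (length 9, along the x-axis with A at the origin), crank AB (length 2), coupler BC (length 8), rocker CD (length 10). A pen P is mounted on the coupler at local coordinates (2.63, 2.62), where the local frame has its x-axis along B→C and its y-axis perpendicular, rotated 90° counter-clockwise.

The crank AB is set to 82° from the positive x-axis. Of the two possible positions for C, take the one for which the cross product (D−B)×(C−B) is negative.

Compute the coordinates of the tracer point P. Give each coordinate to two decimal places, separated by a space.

3.12 -0.41

A=(0,0), D=(9.00,0)
B = A + 2.00·(cos82°, sin82°) = (0.2783, 1.9805)
|BD| = 8.9437
circle(B,8.00) ∩ circle(D,10.00): a=2.4593, h=7.6126
  candidates: C₊=(4.3623,8.8596) cross=68.085; C₋=(0.9908,-5.9877) cross=-68.085
  mode - wants cross < 0 → take C=(0.9908,-5.9877) (cross=-68.085)
ex = (C−B)/|BC| = (0.0891,-0.9960); ey = (0.9960,0.0891)
P = B + 2.63·ex + 2.62·ey = (3.1221,-0.4057)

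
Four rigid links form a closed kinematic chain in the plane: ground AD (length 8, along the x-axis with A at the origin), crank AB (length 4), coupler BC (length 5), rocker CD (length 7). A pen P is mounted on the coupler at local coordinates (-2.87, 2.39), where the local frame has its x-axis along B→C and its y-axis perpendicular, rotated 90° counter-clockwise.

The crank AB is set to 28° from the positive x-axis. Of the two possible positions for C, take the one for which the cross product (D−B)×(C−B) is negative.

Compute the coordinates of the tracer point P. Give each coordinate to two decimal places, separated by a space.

A=(0,0), D=(8.00,0)
B = A + 4.00·(cos28°, sin28°) = (3.5318, 1.8779)
|BD| = 4.8468
circle(B,5.00) ∩ circle(D,7.00): a=-0.0525, h=4.9997
  candidates: C₊=(5.4206,6.5074) cross=24.233; C₋=(1.5463,-2.7110) cross=-24.233
  mode - wants cross < 0 → take C=(1.5463,-2.7110) (cross=-24.233)
ex = (C−B)/|BC| = (-0.3971,-0.9178); ey = (0.9178,-0.3971)
P = B + -2.87·ex + 2.39·ey = (6.8650,3.5628)

6.86 3.56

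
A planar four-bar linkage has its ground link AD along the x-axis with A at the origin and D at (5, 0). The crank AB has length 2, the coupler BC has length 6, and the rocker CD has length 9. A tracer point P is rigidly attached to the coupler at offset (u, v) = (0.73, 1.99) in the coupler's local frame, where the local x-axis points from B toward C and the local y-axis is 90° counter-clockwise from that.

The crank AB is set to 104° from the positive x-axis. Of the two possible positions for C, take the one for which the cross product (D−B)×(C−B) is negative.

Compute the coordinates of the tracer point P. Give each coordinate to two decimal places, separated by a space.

A=(0,0), D=(5.00,0)
B = A + 2.00·(cos104°, sin104°) = (-0.4838, 1.9406)
|BD| = 5.8171
circle(B,6.00) ∩ circle(D,9.00): a=-0.9594, h=5.9228
  candidates: C₊=(0.5876,7.8442) cross=34.453; C₋=(-3.3641,-3.3229) cross=-34.453
  mode - wants cross < 0 → take C=(-3.3641,-3.3229) (cross=-34.453)
ex = (C−B)/|BC| = (-0.4800,-0.8772); ey = (0.8772,-0.4800)
P = B + 0.73·ex + 1.99·ey = (0.9114,0.3449)

0.91 0.34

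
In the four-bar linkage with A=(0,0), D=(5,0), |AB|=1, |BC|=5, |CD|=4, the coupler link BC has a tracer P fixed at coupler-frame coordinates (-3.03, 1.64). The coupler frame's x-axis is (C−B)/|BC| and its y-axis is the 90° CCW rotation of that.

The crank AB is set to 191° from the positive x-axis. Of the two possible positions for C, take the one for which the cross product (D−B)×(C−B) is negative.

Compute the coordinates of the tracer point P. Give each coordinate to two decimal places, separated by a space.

-2.27 3.01

A=(0,0), D=(5.00,0)
B = A + 1.00·(cos191°, sin191°) = (-0.9816, -0.1908)
|BD| = 5.9847
circle(B,5.00) ∩ circle(D,4.00): a=3.7443, h=3.3137
  candidates: C₊=(2.6551,3.2406) cross=19.831; C₋=(2.8664,-3.3834) cross=-19.831
  mode - wants cross < 0 → take C=(2.8664,-3.3834) (cross=-19.831)
ex = (C−B)/|BC| = (0.7696,-0.6385); ey = (0.6385,0.7696)
P = B + -3.03·ex + 1.64·ey = (-2.2663,3.0061)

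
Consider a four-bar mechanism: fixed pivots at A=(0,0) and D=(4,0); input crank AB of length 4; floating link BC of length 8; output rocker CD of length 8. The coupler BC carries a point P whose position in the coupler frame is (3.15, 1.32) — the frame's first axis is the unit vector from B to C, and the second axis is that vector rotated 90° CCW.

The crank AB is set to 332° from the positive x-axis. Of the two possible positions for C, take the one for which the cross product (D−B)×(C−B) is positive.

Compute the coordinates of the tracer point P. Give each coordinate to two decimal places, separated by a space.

A=(0,0), D=(4.00,0)
B = A + 4.00·(cos332°, sin332°) = (3.5318, -1.8779)
|BD| = 1.9354
circle(B,8.00) ∩ circle(D,8.00): a=0.9677, h=7.9413
  candidates: C₊=(-3.9395,0.9822) cross=15.369; C₋=(11.4713,-2.8601) cross=-15.369
  mode + wants cross > 0 → take C=(-3.9395,0.9822) (cross=15.369)
ex = (C−B)/|BC| = (-0.9339,0.3575); ey = (-0.3575,-0.9339)
P = B + 3.15·ex + 1.32·ey = (0.1181,-1.9845)

0.12 -1.98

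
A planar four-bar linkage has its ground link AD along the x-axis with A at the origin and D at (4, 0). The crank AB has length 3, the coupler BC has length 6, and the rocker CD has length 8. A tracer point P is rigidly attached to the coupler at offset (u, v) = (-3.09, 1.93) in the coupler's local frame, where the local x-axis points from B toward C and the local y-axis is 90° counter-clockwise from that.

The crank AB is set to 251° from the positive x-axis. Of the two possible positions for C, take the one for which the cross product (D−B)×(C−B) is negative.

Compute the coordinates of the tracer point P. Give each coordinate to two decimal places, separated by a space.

-1.09 0.81

A=(0,0), D=(4.00,0)
B = A + 3.00·(cos251°, sin251°) = (-0.9767, -2.8366)
|BD| = 5.7283
circle(B,6.00) ∩ circle(D,8.00): a=0.4202, h=5.9853
  candidates: C₊=(-3.5755,2.5714) cross=34.286; C₋=(2.3521,-7.8284) cross=-34.286
  mode - wants cross < 0 → take C=(2.3521,-7.8284) (cross=-34.286)
ex = (C−B)/|BC| = (0.5548,-0.8320); ey = (0.8320,0.5548)
P = B + -3.09·ex + 1.93·ey = (-1.0853,0.8050)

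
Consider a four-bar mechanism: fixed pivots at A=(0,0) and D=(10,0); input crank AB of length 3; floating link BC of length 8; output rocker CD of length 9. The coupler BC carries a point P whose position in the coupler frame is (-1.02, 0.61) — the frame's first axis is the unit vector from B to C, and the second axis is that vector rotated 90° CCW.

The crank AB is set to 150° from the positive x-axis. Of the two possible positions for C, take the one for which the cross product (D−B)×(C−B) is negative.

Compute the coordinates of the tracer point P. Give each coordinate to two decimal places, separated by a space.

A=(0,0), D=(10.00,0)
B = A + 3.00·(cos150°, sin150°) = (-2.5981, 1.5000)
|BD| = 12.6871
circle(B,8.00) ∩ circle(D,9.00): a=5.6736, h=5.6401
  candidates: C₊=(3.7025,6.4298) cross=71.556; C₋=(2.3689,-4.7713) cross=-71.556
  mode - wants cross < 0 → take C=(2.3689,-4.7713) (cross=-71.556)
ex = (C−B)/|BC| = (0.6209,-0.7839); ey = (0.7839,0.6209)
P = B + -1.02·ex + 0.61·ey = (-2.7532,2.6783)

-2.75 2.68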